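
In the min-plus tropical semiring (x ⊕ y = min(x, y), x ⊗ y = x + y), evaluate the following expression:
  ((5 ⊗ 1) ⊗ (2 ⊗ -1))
((5 ⊗ 1) ⊗ (2 ⊗ -1)) = 7

Expand innermost to outermost. Recall ⊕ takes the minimum of its arguments and ⊗ takes their sum. Working out the expression ((5 ⊗ 1) ⊗ (2 ⊗ -1)) gives 7.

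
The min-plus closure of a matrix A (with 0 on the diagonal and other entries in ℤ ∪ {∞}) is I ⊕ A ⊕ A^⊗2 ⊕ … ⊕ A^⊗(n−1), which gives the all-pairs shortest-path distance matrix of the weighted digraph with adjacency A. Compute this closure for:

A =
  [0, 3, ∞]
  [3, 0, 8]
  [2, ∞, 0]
Closure =
  [0, 3, 11]
  [3, 0, 8]
  [2, 5, 0]

This is the Floyd-Warshall all-pairs shortest-path computation. For each intermediate vertex k = 0, 1, …, 2, update dist[i][j] ← min(dist[i][j], dist[i][k] + dist[k][j]). The final matrix gives, for each (i, j), the minimum total weight of any directed path from i to j (possibly empty when i = j).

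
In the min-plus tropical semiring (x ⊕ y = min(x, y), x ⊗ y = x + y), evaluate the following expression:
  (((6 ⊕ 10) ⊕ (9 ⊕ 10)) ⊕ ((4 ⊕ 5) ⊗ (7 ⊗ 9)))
(((6 ⊕ 10) ⊕ (9 ⊕ 10)) ⊕ ((4 ⊕ 5) ⊗ (7 ⊗ 9))) = 6

Expand innermost to outermost. Recall ⊕ takes the minimum of its arguments and ⊗ takes their sum. Working out the expression (((6 ⊕ 10) ⊕ (9 ⊕ 10)) ⊕ ((4 ⊕ 5) ⊗ (7 ⊗ 9))) gives 6.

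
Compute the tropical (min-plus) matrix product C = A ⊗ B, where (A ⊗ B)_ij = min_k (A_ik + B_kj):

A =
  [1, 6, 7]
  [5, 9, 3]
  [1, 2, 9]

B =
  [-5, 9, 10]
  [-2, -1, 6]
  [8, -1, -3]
A ⊗ B =
  [-4, 5, 4]
  [0, 2, 0]
  [-4, 1, 6]

Apply the min-plus product entry-by-entry:
  C[0][0] = min over k of (A[0][0] + B[0][0] = 1 + -5 = -4, A[0][1] + B[1][0] = 6 + -2 = 4, A[0][2] + B[2][0] = 7 + 8 = 15) = -4 (attained at k = 0)
  C[0][1] = min over k of (A[0][0] + B[0][1] = 1 + 9 = 10, A[0][1] + B[1][1] = 6 + -1 = 5, A[0][2] + B[2][1] = 7 + -1 = 6) = 5 (attained at k = 1)
  C[0][2] = min over k of (A[0][0] + B[0][2] = 1 + 10 = 11, A[0][1] + B[1][2] = 6 + 6 = 12, A[0][2] + B[2][2] = 7 + -3 = 4) = 4 (attained at k = 2)
  C[1][0] = min over k of (A[1][0] + B[0][0] = 5 + -5 = 0, A[1][1] + B[1][0] = 9 + -2 = 7, A[1][2] + B[2][0] = 3 + 8 = 11) = 0 (attained at k = 0)
  C[1][1] = min over k of (A[1][0] + B[0][1] = 5 + 9 = 14, A[1][1] + B[1][1] = 9 + -1 = 8, A[1][2] + B[2][1] = 3 + -1 = 2) = 2 (attained at k = 2)
  C[1][2] = min over k of (A[1][0] + B[0][2] = 5 + 10 = 15, A[1][1] + B[1][2] = 9 + 6 = 15, A[1][2] + B[2][2] = 3 + -3 = 0) = 0 (attained at k = 2)
  C[2][0] = min over k of (A[2][0] + B[0][0] = 1 + -5 = -4, A[2][1] + B[1][0] = 2 + -2 = 0, A[2][2] + B[2][0] = 9 + 8 = 17) = -4 (attained at k = 0)
  C[2][1] = min over k of (A[2][0] + B[0][1] = 1 + 9 = 10, A[2][1] + B[1][1] = 2 + -1 = 1, A[2][2] + B[2][1] = 9 + -1 = 8) = 1 (attained at k = 1)
  C[2][2] = min over k of (A[2][0] + B[0][2] = 1 + 10 = 11, A[2][1] + B[1][2] = 2 + 6 = 8, A[2][2] + B[2][2] = 9 + -3 = 6) = 6 (attained at k = 2)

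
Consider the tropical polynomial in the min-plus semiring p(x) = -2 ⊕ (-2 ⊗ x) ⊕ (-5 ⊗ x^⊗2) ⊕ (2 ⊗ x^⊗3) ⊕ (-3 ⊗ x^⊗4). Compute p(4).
p(4) = -2

A tropical monomial a ⊗ x^⊗i evaluates to a + i · x. Evaluating each term at x = 4:
  Term 0 contributes -2 + 0 · 4 = -2
  Term 1 contributes -2 + 1 · 4 = 2
  Term 2 contributes -5 + 2 · 4 = 3
  Term 3 contributes 2 + 3 · 4 = 14
  Term 4 contributes -3 + 4 · 4 = 13
p(4) = ⊕ of these = min[-2, 2, 3, 14, 13] = -2.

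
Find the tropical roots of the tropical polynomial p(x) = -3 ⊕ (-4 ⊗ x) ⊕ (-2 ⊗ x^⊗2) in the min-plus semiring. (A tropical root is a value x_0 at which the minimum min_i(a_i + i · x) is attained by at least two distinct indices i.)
Roots: {-2, 1}

Each tropical root is a break point of the lower envelope of the lines y = a_i + i · x (there are 3 lines, with slopes 0, 1, ..., 2). Only the lines that attain the minimum somewhere contribute to roots; other lines are dominated. Here the surviving (envelope) indices are i = 2, i = 1, i = 0.
Intersections between consecutive envelope lines give the roots: for adjacent envelope indices i < j the intersection is x = (a_i − a_j) / (j − i). Reading off the sorted break points: {-2, 1}.
Verification: at each break x_0, at least two indices attain the minimum of min_i(a_i + i · x_0).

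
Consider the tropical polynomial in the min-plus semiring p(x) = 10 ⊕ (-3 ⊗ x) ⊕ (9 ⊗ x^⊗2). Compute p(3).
p(3) = 0

A tropical monomial a ⊗ x^⊗i evaluates to a + i · x. Evaluating each term at x = 3:
  Term 0 contributes 10 + 0 · 3 = 10
  Term 1 contributes -3 + 1 · 3 = 0
  Term 2 contributes 9 + 2 · 3 = 15
p(3) = ⊕ of these = min[10, 0, 15] = 0.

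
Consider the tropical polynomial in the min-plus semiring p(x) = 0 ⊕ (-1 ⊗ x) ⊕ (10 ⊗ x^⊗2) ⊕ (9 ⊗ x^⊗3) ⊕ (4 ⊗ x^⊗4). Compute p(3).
p(3) = 0

A tropical monomial a ⊗ x^⊗i evaluates to a + i · x. Evaluating each term at x = 3:
  Term 0 contributes 0 + 0 · 3 = 0
  Term 1 contributes -1 + 1 · 3 = 2
  Term 2 contributes 10 + 2 · 3 = 16
  Term 3 contributes 9 + 3 · 3 = 18
  Term 4 contributes 4 + 4 · 3 = 16
p(3) = ⊕ of these = min[0, 2, 16, 18, 16] = 0.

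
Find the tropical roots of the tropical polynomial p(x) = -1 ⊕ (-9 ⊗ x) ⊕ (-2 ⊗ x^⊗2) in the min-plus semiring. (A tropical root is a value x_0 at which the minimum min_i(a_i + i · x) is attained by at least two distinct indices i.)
Roots: {-7, 8}

Each tropical root is a break point of the lower envelope of the lines y = a_i + i · x (there are 3 lines, with slopes 0, 1, ..., 2). Only the lines that attain the minimum somewhere contribute to roots; other lines are dominated. Here the surviving (envelope) indices are i = 2, i = 1, i = 0.
Intersections between consecutive envelope lines give the roots: for adjacent envelope indices i < j the intersection is x = (a_i − a_j) / (j − i). Reading off the sorted break points: {-7, 8}.
Verification: at each break x_0, at least two indices attain the minimum of min_i(a_i + i · x_0).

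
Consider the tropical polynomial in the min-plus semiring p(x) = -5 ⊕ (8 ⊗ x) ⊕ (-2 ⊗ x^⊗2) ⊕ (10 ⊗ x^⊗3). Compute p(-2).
p(-2) = -6

A tropical monomial a ⊗ x^⊗i evaluates to a + i · x. Evaluating each term at x = -2:
  Term 0 contributes -5 + 0 · -2 = -5
  Term 1 contributes 8 + 1 · -2 = 6
  Term 2 contributes -2 + 2 · -2 = -6
  Term 3 contributes 10 + 3 · -2 = 4
p(-2) = ⊕ of these = min[-5, 6, -6, 4] = -6.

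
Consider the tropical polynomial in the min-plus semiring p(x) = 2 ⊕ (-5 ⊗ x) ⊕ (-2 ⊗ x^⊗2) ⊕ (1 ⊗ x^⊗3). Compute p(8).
p(8) = 2

A tropical monomial a ⊗ x^⊗i evaluates to a + i · x. Evaluating each term at x = 8:
  Term 0 contributes 2 + 0 · 8 = 2
  Term 1 contributes -5 + 1 · 8 = 3
  Term 2 contributes -2 + 2 · 8 = 14
  Term 3 contributes 1 + 3 · 8 = 25
p(8) = ⊕ of these = min[2, 3, 14, 25] = 2.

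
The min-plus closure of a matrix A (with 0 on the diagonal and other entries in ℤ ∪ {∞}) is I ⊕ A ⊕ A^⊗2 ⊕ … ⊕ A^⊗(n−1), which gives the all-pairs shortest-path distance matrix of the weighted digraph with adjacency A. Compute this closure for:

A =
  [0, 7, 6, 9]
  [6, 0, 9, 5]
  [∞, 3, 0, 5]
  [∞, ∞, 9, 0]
Closure =
  [0, 7, 6, 9]
  [6, 0, 9, 5]
  [9, 3, 0, 5]
  [18, 12, 9, 0]

This is the Floyd-Warshall all-pairs shortest-path computation. For each intermediate vertex k = 0, 1, …, 3, update dist[i][j] ← min(dist[i][j], dist[i][k] + dist[k][j]). The final matrix gives, for each (i, j), the minimum total weight of any directed path from i to j (possibly empty when i = j).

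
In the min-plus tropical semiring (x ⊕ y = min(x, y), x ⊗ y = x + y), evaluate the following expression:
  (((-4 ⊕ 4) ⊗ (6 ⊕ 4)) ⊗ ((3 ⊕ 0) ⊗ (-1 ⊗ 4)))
(((-4 ⊕ 4) ⊗ (6 ⊕ 4)) ⊗ ((3 ⊕ 0) ⊗ (-1 ⊗ 4))) = 3

Expand innermost to outermost. Recall ⊕ takes the minimum of its arguments and ⊗ takes their sum. Working out the expression (((-4 ⊕ 4) ⊗ (6 ⊕ 4)) ⊗ ((3 ⊕ 0) ⊗ (-1 ⊗ 4))) gives 3.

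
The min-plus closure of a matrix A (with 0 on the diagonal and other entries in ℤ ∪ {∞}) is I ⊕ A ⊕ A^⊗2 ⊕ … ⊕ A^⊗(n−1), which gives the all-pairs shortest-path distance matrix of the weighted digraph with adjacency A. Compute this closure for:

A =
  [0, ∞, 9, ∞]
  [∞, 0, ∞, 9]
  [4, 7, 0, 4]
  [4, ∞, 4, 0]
Closure =
  [0, 16, 9, 13]
  [13, 0, 13, 9]
  [4, 7, 0, 4]
  [4, 11, 4, 0]

This is the Floyd-Warshall all-pairs shortest-path computation. For each intermediate vertex k = 0, 1, …, 3, update dist[i][j] ← min(dist[i][j], dist[i][k] + dist[k][j]). The final matrix gives, for each (i, j), the minimum total weight of any directed path from i to j (possibly empty when i = j).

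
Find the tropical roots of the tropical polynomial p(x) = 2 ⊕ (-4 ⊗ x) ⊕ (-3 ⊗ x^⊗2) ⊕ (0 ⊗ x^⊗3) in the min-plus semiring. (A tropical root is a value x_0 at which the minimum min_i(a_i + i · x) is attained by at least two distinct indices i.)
Roots: {-3, -1, 6}

Each tropical root is a break point of the lower envelope of the lines y = a_i + i · x (there are 4 lines, with slopes 0, 1, ..., 3). Only the lines that attain the minimum somewhere contribute to roots; other lines are dominated. Here the surviving (envelope) indices are i = 3, i = 2, i = 1, i = 0.
Intersections between consecutive envelope lines give the roots: for adjacent envelope indices i < j the intersection is x = (a_i − a_j) / (j − i). Reading off the sorted break points: {-3, -1, 6}.
Verification: at each break x_0, at least two indices attain the minimum of min_i(a_i + i · x_0).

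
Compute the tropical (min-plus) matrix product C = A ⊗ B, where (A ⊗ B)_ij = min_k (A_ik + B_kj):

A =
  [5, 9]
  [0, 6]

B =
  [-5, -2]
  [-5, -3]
A ⊗ B =
  [0, 3]
  [-5, -2]

Apply the min-plus product entry-by-entry:
  C[0][0] = min over k of (A[0][0] + B[0][0] = 5 + -5 = 0, A[0][1] + B[1][0] = 9 + -5 = 4) = 0 (attained at k = 0)
  C[0][1] = min over k of (A[0][0] + B[0][1] = 5 + -2 = 3, A[0][1] + B[1][1] = 9 + -3 = 6) = 3 (attained at k = 0)
  C[1][0] = min over k of (A[1][0] + B[0][0] = 0 + -5 = -5, A[1][1] + B[1][0] = 6 + -5 = 1) = -5 (attained at k = 0)
  C[1][1] = min over k of (A[1][0] + B[0][1] = 0 + -2 = -2, A[1][1] + B[1][1] = 6 + -3 = 3) = -2 (attained at k = 0)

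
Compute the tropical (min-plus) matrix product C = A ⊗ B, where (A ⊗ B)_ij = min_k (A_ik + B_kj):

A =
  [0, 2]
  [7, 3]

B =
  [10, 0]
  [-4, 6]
A ⊗ B =
  [-2, 0]
  [-1, 7]

Apply the min-plus product entry-by-entry:
  C[0][0] = min over k of (A[0][0] + B[0][0] = 0 + 10 = 10, A[0][1] + B[1][0] = 2 + -4 = -2) = -2 (attained at k = 1)
  C[0][1] = min over k of (A[0][0] + B[0][1] = 0 + 0 = 0, A[0][1] + B[1][1] = 2 + 6 = 8) = 0 (attained at k = 0)
  C[1][0] = min over k of (A[1][0] + B[0][0] = 7 + 10 = 17, A[1][1] + B[1][0] = 3 + -4 = -1) = -1 (attained at k = 1)
  C[1][1] = min over k of (A[1][0] + B[0][1] = 7 + 0 = 7, A[1][1] + B[1][1] = 3 + 6 = 9) = 7 (attained at k = 0)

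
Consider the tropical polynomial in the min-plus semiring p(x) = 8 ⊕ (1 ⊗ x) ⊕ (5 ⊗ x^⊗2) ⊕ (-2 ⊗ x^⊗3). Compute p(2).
p(2) = 3

A tropical monomial a ⊗ x^⊗i evaluates to a + i · x. Evaluating each term at x = 2:
  Term 0 contributes 8 + 0 · 2 = 8
  Term 1 contributes 1 + 1 · 2 = 3
  Term 2 contributes 5 + 2 · 2 = 9
  Term 3 contributes -2 + 3 · 2 = 4
p(2) = ⊕ of these = min[8, 3, 9, 4] = 3.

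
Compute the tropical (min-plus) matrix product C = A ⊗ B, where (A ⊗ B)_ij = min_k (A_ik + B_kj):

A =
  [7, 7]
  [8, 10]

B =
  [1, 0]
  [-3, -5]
A ⊗ B =
  [4, 2]
  [7, 5]

Apply the min-plus product entry-by-entry:
  C[0][0] = min over k of (A[0][0] + B[0][0] = 7 + 1 = 8, A[0][1] + B[1][0] = 7 + -3 = 4) = 4 (attained at k = 1)
  C[0][1] = min over k of (A[0][0] + B[0][1] = 7 + 0 = 7, A[0][1] + B[1][1] = 7 + -5 = 2) = 2 (attained at k = 1)
  C[1][0] = min over k of (A[1][0] + B[0][0] = 8 + 1 = 9, A[1][1] + B[1][0] = 10 + -3 = 7) = 7 (attained at k = 1)
  C[1][1] = min over k of (A[1][0] + B[0][1] = 8 + 0 = 8, A[1][1] + B[1][1] = 10 + -5 = 5) = 5 (attained at k = 1)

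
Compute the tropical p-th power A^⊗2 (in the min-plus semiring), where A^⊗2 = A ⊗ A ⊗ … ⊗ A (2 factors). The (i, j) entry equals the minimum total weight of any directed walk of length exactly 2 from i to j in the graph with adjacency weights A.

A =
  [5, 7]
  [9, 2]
A^⊗2 =
  [10, 9]
  [11, 4]

Each entry (A^⊗2)_ij equals the minimum over all length-2 walks i = v_0 → v_1 → … → v_2 = j of Σ_t A[v_t][v_{t+1}]. For example, for (i, j) = (0, 1) we minimise over 2 possible intermediate vertex sequences; the minimum is 9, attained along the walk 0 → 1 → 1.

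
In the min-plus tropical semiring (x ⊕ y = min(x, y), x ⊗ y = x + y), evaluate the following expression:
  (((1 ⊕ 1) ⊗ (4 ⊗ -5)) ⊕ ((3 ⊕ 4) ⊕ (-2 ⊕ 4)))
(((1 ⊕ 1) ⊗ (4 ⊗ -5)) ⊕ ((3 ⊕ 4) ⊕ (-2 ⊕ 4))) = -2

Expand innermost to outermost. Recall ⊕ takes the minimum of its arguments and ⊗ takes their sum. Working out the expression (((1 ⊕ 1) ⊗ (4 ⊗ -5)) ⊕ ((3 ⊕ 4) ⊕ (-2 ⊕ 4))) gives -2.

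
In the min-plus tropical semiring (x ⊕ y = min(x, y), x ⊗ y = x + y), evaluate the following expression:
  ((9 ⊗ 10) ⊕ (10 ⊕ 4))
((9 ⊗ 10) ⊕ (10 ⊕ 4)) = 4

Expand innermost to outermost. Recall ⊕ takes the minimum of its arguments and ⊗ takes their sum. Working out the expression ((9 ⊗ 10) ⊕ (10 ⊕ 4)) gives 4.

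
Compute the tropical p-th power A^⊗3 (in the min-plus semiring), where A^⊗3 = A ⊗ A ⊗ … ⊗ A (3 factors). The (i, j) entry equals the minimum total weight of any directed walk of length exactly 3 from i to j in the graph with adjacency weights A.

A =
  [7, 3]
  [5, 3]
A^⊗3 =
  [11, 9]
  [11, 9]

Each entry (A^⊗3)_ij equals the minimum over all length-3 walks i = v_0 → v_1 → … → v_3 = j of Σ_t A[v_t][v_{t+1}]. For example, for (i, j) = (0, 1) we minimise over 4 possible intermediate vertex sequences; the minimum is 9, attained along the walk 0 → 1 → 1 → 1.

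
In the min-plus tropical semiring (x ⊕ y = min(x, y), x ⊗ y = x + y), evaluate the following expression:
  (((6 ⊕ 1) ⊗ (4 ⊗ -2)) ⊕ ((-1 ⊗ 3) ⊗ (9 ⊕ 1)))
(((6 ⊕ 1) ⊗ (4 ⊗ -2)) ⊕ ((-1 ⊗ 3) ⊗ (9 ⊕ 1))) = 3

Expand innermost to outermost. Recall ⊕ takes the minimum of its arguments and ⊗ takes their sum. Working out the expression (((6 ⊕ 1) ⊗ (4 ⊗ -2)) ⊕ ((-1 ⊗ 3) ⊗ (9 ⊕ 1))) gives 3.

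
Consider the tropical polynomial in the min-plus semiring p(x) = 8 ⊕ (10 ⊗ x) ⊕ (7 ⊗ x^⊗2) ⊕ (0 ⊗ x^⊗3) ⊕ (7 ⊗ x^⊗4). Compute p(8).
p(8) = 8

A tropical monomial a ⊗ x^⊗i evaluates to a + i · x. Evaluating each term at x = 8:
  Term 0 contributes 8 + 0 · 8 = 8
  Term 1 contributes 10 + 1 · 8 = 18
  Term 2 contributes 7 + 2 · 8 = 23
  Term 3 contributes 0 + 3 · 8 = 24
  Term 4 contributes 7 + 4 · 8 = 39
p(8) = ⊕ of these = min[8, 18, 23, 24, 39] = 8.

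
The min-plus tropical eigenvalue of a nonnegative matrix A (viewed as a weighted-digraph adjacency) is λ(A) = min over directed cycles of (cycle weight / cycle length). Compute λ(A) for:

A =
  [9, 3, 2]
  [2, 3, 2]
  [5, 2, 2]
λ(A) = 2

Enumerate directed cycles and compute their means (weight / length). Sample:
  cycle 0 → 0: weight = 9, length = 1, mean = 9/1 ≈ 9.000
  cycle 1 → 1: weight = 3, length = 1, mean = 3/1 ≈ 3.000
  cycle 2 → 2: weight = 2, length = 1, mean = 2/1 ≈ 2.000
  cycle 0 → 1 → 0: weight = 5, length = 2, mean = 5/2 ≈ 2.500
  cycle 0 → 2 → 0: weight = 7, length = 2, mean = 7/2 ≈ 3.500
  cycle 1 → 0 → 1: weight = 5, length = 2, mean = 5/2 ≈ 2.500
Minimum mean = 2.000, attained e.g. along the cycle 2 → 2 with weight 2 and length 1. So λ(A) = 2/1 = 2.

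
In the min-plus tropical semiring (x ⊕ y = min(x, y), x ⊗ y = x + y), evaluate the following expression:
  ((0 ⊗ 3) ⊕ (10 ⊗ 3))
((0 ⊗ 3) ⊕ (10 ⊗ 3)) = 3

Expand innermost to outermost. Recall ⊕ takes the minimum of its arguments and ⊗ takes their sum. Working out the expression ((0 ⊗ 3) ⊕ (10 ⊗ 3)) gives 3.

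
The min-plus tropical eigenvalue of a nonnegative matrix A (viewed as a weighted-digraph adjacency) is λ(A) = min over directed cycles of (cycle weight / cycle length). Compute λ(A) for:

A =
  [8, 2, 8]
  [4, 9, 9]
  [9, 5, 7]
λ(A) = 3

Enumerate directed cycles and compute their means (weight / length). Sample:
  cycle 0 → 0: weight = 8, length = 1, mean = 8/1 ≈ 8.000
  cycle 1 → 1: weight = 9, length = 1, mean = 9/1 ≈ 9.000
  cycle 2 → 2: weight = 7, length = 1, mean = 7/1 ≈ 7.000
  cycle 0 → 1 → 0: weight = 6, length = 2, mean = 6/2 ≈ 3.000
  cycle 0 → 2 → 0: weight = 17, length = 2, mean = 17/2 ≈ 8.500
  cycle 1 → 0 → 1: weight = 6, length = 2, mean = 6/2 ≈ 3.000
Minimum mean = 3.000, attained e.g. along the cycle 0 → 1 → 0 with weight 6 and length 2. So λ(A) = 6/2 = 3.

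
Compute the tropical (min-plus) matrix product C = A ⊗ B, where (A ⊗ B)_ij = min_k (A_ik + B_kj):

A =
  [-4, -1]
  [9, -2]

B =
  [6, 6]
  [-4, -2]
A ⊗ B =
  [-5, -3]
  [-6, -4]

Apply the min-plus product entry-by-entry:
  C[0][0] = min over k of (A[0][0] + B[0][0] = -4 + 6 = 2, A[0][1] + B[1][0] = -1 + -4 = -5) = -5 (attained at k = 1)
  C[0][1] = min over k of (A[0][0] + B[0][1] = -4 + 6 = 2, A[0][1] + B[1][1] = -1 + -2 = -3) = -3 (attained at k = 1)
  C[1][0] = min over k of (A[1][0] + B[0][0] = 9 + 6 = 15, A[1][1] + B[1][0] = -2 + -4 = -6) = -6 (attained at k = 1)
  C[1][1] = min over k of (A[1][0] + B[0][1] = 9 + 6 = 15, A[1][1] + B[1][1] = -2 + -2 = -4) = -4 (attained at k = 1)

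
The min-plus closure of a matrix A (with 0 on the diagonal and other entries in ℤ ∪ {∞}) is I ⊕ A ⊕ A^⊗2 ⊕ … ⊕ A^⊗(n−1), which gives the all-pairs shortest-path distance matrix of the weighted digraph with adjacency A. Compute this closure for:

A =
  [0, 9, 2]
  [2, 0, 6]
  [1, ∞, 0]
Closure =
  [0, 9, 2]
  [2, 0, 4]
  [1, 10, 0]

This is the Floyd-Warshall all-pairs shortest-path computation. For each intermediate vertex k = 0, 1, …, 2, update dist[i][j] ← min(dist[i][j], dist[i][k] + dist[k][j]). The final matrix gives, for each (i, j), the minimum total weight of any directed path from i to j (possibly empty when i = j).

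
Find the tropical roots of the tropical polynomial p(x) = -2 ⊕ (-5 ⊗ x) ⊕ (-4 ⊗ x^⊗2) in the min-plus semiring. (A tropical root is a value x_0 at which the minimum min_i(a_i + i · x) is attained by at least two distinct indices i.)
Roots: {-1, 3}

Each tropical root is a break point of the lower envelope of the lines y = a_i + i · x (there are 3 lines, with slopes 0, 1, ..., 2). Only the lines that attain the minimum somewhere contribute to roots; other lines are dominated. Here the surviving (envelope) indices are i = 2, i = 1, i = 0.
Intersections between consecutive envelope lines give the roots: for adjacent envelope indices i < j the intersection is x = (a_i − a_j) / (j − i). Reading off the sorted break points: {-1, 3}.
Verification: at each break x_0, at least two indices attain the minimum of min_i(a_i + i · x_0).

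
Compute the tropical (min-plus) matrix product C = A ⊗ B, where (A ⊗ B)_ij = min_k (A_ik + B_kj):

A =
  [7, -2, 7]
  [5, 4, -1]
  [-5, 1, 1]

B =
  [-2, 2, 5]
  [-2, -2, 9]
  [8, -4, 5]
A ⊗ B =
  [-4, -4, 7]
  [2, -5, 4]
  [-7, -3, 0]

Apply the min-plus product entry-by-entry:
  C[0][0] = min over k of (A[0][0] + B[0][0] = 7 + -2 = 5, A[0][1] + B[1][0] = -2 + -2 = -4, A[0][2] + B[2][0] = 7 + 8 = 15) = -4 (attained at k = 1)
  C[0][1] = min over k of (A[0][0] + B[0][1] = 7 + 2 = 9, A[0][1] + B[1][1] = -2 + -2 = -4, A[0][2] + B[2][1] = 7 + -4 = 3) = -4 (attained at k = 1)
  C[0][2] = min over k of (A[0][0] + B[0][2] = 7 + 5 = 12, A[0][1] + B[1][2] = -2 + 9 = 7, A[0][2] + B[2][2] = 7 + 5 = 12) = 7 (attained at k = 1)
  C[1][0] = min over k of (A[1][0] + B[0][0] = 5 + -2 = 3, A[1][1] + B[1][0] = 4 + -2 = 2, A[1][2] + B[2][0] = -1 + 8 = 7) = 2 (attained at k = 1)
  C[1][1] = min over k of (A[1][0] + B[0][1] = 5 + 2 = 7, A[1][1] + B[1][1] = 4 + -2 = 2, A[1][2] + B[2][1] = -1 + -4 = -5) = -5 (attained at k = 2)
  C[1][2] = min over k of (A[1][0] + B[0][2] = 5 + 5 = 10, A[1][1] + B[1][2] = 4 + 9 = 13, A[1][2] + B[2][2] = -1 + 5 = 4) = 4 (attained at k = 2)
  C[2][0] = min over k of (A[2][0] + B[0][0] = -5 + -2 = -7, A[2][1] + B[1][0] = 1 + -2 = -1, A[2][2] + B[2][0] = 1 + 8 = 9) = -7 (attained at k = 0)
  C[2][1] = min over k of (A[2][0] + B[0][1] = -5 + 2 = -3, A[2][1] + B[1][1] = 1 + -2 = -1, A[2][2] + B[2][1] = 1 + -4 = -3) = -3 (attained at k = 0)
  C[2][2] = min over k of (A[2][0] + B[0][2] = -5 + 5 = 0, A[2][1] + B[1][2] = 1 + 9 = 10, A[2][2] + B[2][2] = 1 + 5 = 6) = 0 (attained at k = 0)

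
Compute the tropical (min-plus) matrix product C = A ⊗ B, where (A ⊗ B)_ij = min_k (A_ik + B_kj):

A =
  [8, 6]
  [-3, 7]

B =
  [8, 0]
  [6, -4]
A ⊗ B =
  [12, 2]
  [5, -3]

Apply the min-plus product entry-by-entry:
  C[0][0] = min over k of (A[0][0] + B[0][0] = 8 + 8 = 16, A[0][1] + B[1][0] = 6 + 6 = 12) = 12 (attained at k = 1)
  C[0][1] = min over k of (A[0][0] + B[0][1] = 8 + 0 = 8, A[0][1] + B[1][1] = 6 + -4 = 2) = 2 (attained at k = 1)
  C[1][0] = min over k of (A[1][0] + B[0][0] = -3 + 8 = 5, A[1][1] + B[1][0] = 7 + 6 = 13) = 5 (attained at k = 0)
  C[1][1] = min over k of (A[1][0] + B[0][1] = -3 + 0 = -3, A[1][1] + B[1][1] = 7 + -4 = 3) = -3 (attained at k = 0)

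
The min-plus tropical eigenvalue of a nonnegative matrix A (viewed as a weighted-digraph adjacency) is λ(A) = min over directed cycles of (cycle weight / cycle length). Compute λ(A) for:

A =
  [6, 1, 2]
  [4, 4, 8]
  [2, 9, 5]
λ(A) = 2

Enumerate directed cycles and compute their means (weight / length). Sample:
  cycle 0 → 0: weight = 6, length = 1, mean = 6/1 ≈ 6.000
  cycle 1 → 1: weight = 4, length = 1, mean = 4/1 ≈ 4.000
  cycle 2 → 2: weight = 5, length = 1, mean = 5/1 ≈ 5.000
  cycle 0 → 1 → 0: weight = 5, length = 2, mean = 5/2 ≈ 2.500
  cycle 0 → 2 → 0: weight = 4, length = 2, mean = 4/2 ≈ 2.000
  cycle 1 → 0 → 1: weight = 5, length = 2, mean = 5/2 ≈ 2.500
Minimum mean = 2.000, attained e.g. along the cycle 0 → 2 → 0 with weight 4 and length 2. So λ(A) = 4/2 = 2.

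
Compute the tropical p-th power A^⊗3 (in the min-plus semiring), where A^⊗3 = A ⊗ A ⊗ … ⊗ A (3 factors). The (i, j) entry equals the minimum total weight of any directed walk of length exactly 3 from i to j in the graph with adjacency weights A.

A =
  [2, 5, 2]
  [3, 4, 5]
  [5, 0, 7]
A^⊗3 =
  [5, 4, 6]
  [7, 5, 7]
  [5, 5, 5]

Each entry (A^⊗3)_ij equals the minimum over all length-3 walks i = v_0 → v_1 → … → v_3 = j of Σ_t A[v_t][v_{t+1}]. For example, for (i, j) = (0, 2) we minimise over 9 possible intermediate vertex sequences; the minimum is 6, attained along the walk 0 → 0 → 0 → 2.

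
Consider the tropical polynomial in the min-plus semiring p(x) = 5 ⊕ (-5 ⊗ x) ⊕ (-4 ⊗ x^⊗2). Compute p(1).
p(1) = -4

A tropical monomial a ⊗ x^⊗i evaluates to a + i · x. Evaluating each term at x = 1:
  Term 0 contributes 5 + 0 · 1 = 5
  Term 1 contributes -5 + 1 · 1 = -4
  Term 2 contributes -4 + 2 · 1 = -2
p(1) = ⊕ of these = min[5, -4, -2] = -4.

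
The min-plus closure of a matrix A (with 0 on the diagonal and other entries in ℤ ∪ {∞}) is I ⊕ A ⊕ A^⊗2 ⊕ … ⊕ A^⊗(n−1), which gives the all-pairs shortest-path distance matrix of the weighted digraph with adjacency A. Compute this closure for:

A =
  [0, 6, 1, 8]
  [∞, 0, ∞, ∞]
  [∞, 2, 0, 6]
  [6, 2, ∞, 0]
Closure =
  [0, 3, 1, 7]
  [∞, 0, ∞, ∞]
  [12, 2, 0, 6]
  [6, 2, 7, 0]

This is the Floyd-Warshall all-pairs shortest-path computation. For each intermediate vertex k = 0, 1, …, 3, update dist[i][j] ← min(dist[i][j], dist[i][k] + dist[k][j]). The final matrix gives, for each (i, j), the minimum total weight of any directed path from i to j (possibly empty when i = j).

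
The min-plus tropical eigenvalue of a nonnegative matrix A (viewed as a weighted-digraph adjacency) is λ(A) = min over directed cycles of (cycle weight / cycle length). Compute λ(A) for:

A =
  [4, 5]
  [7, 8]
λ(A) = 4

Enumerate directed cycles and compute their means (weight / length). Sample:
  cycle 0 → 0: weight = 4, length = 1, mean = 4/1 ≈ 4.000
  cycle 1 → 1: weight = 8, length = 1, mean = 8/1 ≈ 8.000
  cycle 0 → 1 → 0: weight = 12, length = 2, mean = 12/2 ≈ 6.000
  cycle 1 → 0 → 1: weight = 12, length = 2, mean = 12/2 ≈ 6.000
Minimum mean = 4.000, attained e.g. along the cycle 0 → 0 with weight 4 and length 1. So λ(A) = 4/1 = 4.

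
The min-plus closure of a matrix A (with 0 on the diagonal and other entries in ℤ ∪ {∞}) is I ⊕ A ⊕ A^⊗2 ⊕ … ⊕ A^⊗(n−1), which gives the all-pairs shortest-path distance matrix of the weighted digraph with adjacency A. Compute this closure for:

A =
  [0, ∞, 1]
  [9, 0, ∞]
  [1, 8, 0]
Closure =
  [0, 9, 1]
  [9, 0, 10]
  [1, 8, 0]

This is the Floyd-Warshall all-pairs shortest-path computation. For each intermediate vertex k = 0, 1, …, 2, update dist[i][j] ← min(dist[i][j], dist[i][k] + dist[k][j]). The final matrix gives, for each (i, j), the minimum total weight of any directed path from i to j (possibly empty when i = j).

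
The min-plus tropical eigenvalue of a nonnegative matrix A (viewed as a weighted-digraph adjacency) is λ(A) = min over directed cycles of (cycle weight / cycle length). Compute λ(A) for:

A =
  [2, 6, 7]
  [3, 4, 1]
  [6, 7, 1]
λ(A) = 1

Enumerate directed cycles and compute their means (weight / length). Sample:
  cycle 0 → 0: weight = 2, length = 1, mean = 2/1 ≈ 2.000
  cycle 1 → 1: weight = 4, length = 1, mean = 4/1 ≈ 4.000
  cycle 2 → 2: weight = 1, length = 1, mean = 1/1 ≈ 1.000
  cycle 0 → 1 → 0: weight = 9, length = 2, mean = 9/2 ≈ 4.500
  cycle 0 → 2 → 0: weight = 13, length = 2, mean = 13/2 ≈ 6.500
  cycle 1 → 0 → 1: weight = 9, length = 2, mean = 9/2 ≈ 4.500
Minimum mean = 1.000, attained e.g. along the cycle 2 → 2 with weight 1 and length 1. So λ(A) = 1/1 = 1.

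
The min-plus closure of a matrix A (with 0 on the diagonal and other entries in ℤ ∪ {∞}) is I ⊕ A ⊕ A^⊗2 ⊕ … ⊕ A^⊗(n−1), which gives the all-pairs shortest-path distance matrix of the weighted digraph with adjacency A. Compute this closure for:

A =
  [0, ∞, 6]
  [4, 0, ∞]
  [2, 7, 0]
Closure =
  [0, 13, 6]
  [4, 0, 10]
  [2, 7, 0]

This is the Floyd-Warshall all-pairs shortest-path computation. For each intermediate vertex k = 0, 1, …, 2, update dist[i][j] ← min(dist[i][j], dist[i][k] + dist[k][j]). The final matrix gives, for each (i, j), the minimum total weight of any directed path from i to j (possibly empty when i = j).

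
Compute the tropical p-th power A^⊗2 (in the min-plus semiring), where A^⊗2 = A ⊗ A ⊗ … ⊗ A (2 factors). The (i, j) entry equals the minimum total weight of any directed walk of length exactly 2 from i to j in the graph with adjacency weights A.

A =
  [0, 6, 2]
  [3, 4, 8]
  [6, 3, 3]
A^⊗2 =
  [0, 5, 2]
  [3, 8, 5]
  [6, 6, 6]

Each entry (A^⊗2)_ij equals the minimum over all length-2 walks i = v_0 → v_1 → … → v_2 = j of Σ_t A[v_t][v_{t+1}]. For example, for (i, j) = (0, 2) we minimise over 3 possible intermediate vertex sequences; the minimum is 2, attained along the walk 0 → 0 → 2.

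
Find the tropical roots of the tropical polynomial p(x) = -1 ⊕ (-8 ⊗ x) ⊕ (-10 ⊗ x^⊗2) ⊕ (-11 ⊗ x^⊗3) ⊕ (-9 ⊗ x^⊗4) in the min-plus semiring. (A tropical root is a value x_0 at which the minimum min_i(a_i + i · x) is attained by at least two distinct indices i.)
Roots: {-2, 1, 2, 7}

Each tropical root is a break point of the lower envelope of the lines y = a_i + i · x (there are 5 lines, with slopes 0, 1, ..., 4). Only the lines that attain the minimum somewhere contribute to roots; other lines are dominated. Here the surviving (envelope) indices are i = 4, i = 3, i = 2, i = 1, i = 0.
Intersections between consecutive envelope lines give the roots: for adjacent envelope indices i < j the intersection is x = (a_i − a_j) / (j − i). Reading off the sorted break points: {-2, 1, 2, 7}.
Verification: at each break x_0, at least two indices attain the minimum of min_i(a_i + i · x_0).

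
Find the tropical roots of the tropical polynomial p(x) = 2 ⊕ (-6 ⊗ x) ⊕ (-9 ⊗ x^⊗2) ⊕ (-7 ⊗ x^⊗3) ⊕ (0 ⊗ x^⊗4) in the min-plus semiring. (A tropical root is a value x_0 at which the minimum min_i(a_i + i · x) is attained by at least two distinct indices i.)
Roots: {-7, -2, 3, 8}

Each tropical root is a break point of the lower envelope of the lines y = a_i + i · x (there are 5 lines, with slopes 0, 1, ..., 4). Only the lines that attain the minimum somewhere contribute to roots; other lines are dominated. Here the surviving (envelope) indices are i = 4, i = 3, i = 2, i = 1, i = 0.
Intersections between consecutive envelope lines give the roots: for adjacent envelope indices i < j the intersection is x = (a_i − a_j) / (j − i). Reading off the sorted break points: {-7, -2, 3, 8}.
Verification: at each break x_0, at least two indices attain the minimum of min_i(a_i + i · x_0).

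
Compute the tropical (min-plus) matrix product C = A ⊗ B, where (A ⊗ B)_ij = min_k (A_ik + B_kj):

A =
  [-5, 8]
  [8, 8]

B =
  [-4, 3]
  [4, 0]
A ⊗ B =
  [-9, -2]
  [4, 8]

Apply the min-plus product entry-by-entry:
  C[0][0] = min over k of (A[0][0] + B[0][0] = -5 + -4 = -9, A[0][1] + B[1][0] = 8 + 4 = 12) = -9 (attained at k = 0)
  C[0][1] = min over k of (A[0][0] + B[0][1] = -5 + 3 = -2, A[0][1] + B[1][1] = 8 + 0 = 8) = -2 (attained at k = 0)
  C[1][0] = min over k of (A[1][0] + B[0][0] = 8 + -4 = 4, A[1][1] + B[1][0] = 8 + 4 = 12) = 4 (attained at k = 0)
  C[1][1] = min over k of (A[1][0] + B[0][1] = 8 + 3 = 11, A[1][1] + B[1][1] = 8 + 0 = 8) = 8 (attained at k = 1)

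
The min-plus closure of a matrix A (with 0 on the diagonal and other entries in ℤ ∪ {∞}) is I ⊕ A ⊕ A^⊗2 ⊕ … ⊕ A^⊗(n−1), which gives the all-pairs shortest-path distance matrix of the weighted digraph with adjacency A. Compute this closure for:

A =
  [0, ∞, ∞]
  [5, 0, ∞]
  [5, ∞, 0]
Closure =
  [0, ∞, ∞]
  [5, 0, ∞]
  [5, ∞, 0]

This is the Floyd-Warshall all-pairs shortest-path computation. For each intermediate vertex k = 0, 1, …, 2, update dist[i][j] ← min(dist[i][j], dist[i][k] + dist[k][j]). The final matrix gives, for each (i, j), the minimum total weight of any directed path from i to j (possibly empty when i = j).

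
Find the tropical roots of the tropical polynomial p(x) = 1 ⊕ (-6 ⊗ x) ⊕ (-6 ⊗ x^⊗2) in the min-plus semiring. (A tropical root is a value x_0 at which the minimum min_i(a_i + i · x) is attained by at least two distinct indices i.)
Roots: {0, 7}

Each tropical root is a break point of the lower envelope of the lines y = a_i + i · x (there are 3 lines, with slopes 0, 1, ..., 2). Only the lines that attain the minimum somewhere contribute to roots; other lines are dominated. Here the surviving (envelope) indices are i = 2, i = 1, i = 0.
Intersections between consecutive envelope lines give the roots: for adjacent envelope indices i < j the intersection is x = (a_i − a_j) / (j − i). Reading off the sorted break points: {0, 7}.
Verification: at each break x_0, at least two indices attain the minimum of min_i(a_i + i · x_0).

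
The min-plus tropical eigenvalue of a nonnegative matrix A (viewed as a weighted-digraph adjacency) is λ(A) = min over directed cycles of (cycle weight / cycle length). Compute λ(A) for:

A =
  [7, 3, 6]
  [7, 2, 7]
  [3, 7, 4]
λ(A) = 2

Enumerate directed cycles and compute their means (weight / length). Sample:
  cycle 0 → 0: weight = 7, length = 1, mean = 7/1 ≈ 7.000
  cycle 1 → 1: weight = 2, length = 1, mean = 2/1 ≈ 2.000
  cycle 2 → 2: weight = 4, length = 1, mean = 4/1 ≈ 4.000
  cycle 0 → 1 → 0: weight = 10, length = 2, mean = 10/2 ≈ 5.000
  cycle 0 → 2 → 0: weight = 9, length = 2, mean = 9/2 ≈ 4.500
  cycle 1 → 0 → 1: weight = 10, length = 2, mean = 10/2 ≈ 5.000
Minimum mean = 2.000, attained e.g. along the cycle 1 → 1 with weight 2 and length 1. So λ(A) = 2/1 = 2.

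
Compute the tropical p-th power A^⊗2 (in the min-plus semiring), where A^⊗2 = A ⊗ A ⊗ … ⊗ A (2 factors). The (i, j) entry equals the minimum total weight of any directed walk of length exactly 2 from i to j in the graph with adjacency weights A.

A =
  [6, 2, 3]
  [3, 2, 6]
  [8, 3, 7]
A^⊗2 =
  [5, 4, 8]
  [5, 4, 6]
  [6, 5, 9]

Each entry (A^⊗2)_ij equals the minimum over all length-2 walks i = v_0 → v_1 → … → v_2 = j of Σ_t A[v_t][v_{t+1}]. For example, for (i, j) = (0, 2) we minimise over 3 possible intermediate vertex sequences; the minimum is 8, attained along the walk 0 → 1 → 2.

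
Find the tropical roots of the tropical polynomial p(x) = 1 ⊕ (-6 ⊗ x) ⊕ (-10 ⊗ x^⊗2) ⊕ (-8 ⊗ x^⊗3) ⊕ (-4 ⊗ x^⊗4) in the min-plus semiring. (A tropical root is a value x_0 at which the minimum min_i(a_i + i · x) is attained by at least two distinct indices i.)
Roots: {-4, -2, 4, 7}

Each tropical root is a break point of the lower envelope of the lines y = a_i + i · x (there are 5 lines, with slopes 0, 1, ..., 4). Only the lines that attain the minimum somewhere contribute to roots; other lines are dominated. Here the surviving (envelope) indices are i = 4, i = 3, i = 2, i = 1, i = 0.
Intersections between consecutive envelope lines give the roots: for adjacent envelope indices i < j the intersection is x = (a_i − a_j) / (j − i). Reading off the sorted break points: {-4, -2, 4, 7}.
Verification: at each break x_0, at least two indices attain the minimum of min_i(a_i + i · x_0).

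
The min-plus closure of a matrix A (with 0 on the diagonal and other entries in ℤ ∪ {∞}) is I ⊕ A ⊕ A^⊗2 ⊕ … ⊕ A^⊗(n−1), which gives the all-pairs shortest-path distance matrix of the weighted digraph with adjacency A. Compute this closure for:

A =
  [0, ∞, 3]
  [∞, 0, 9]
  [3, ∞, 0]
Closure =
  [0, ∞, 3]
  [12, 0, 9]
  [3, ∞, 0]

This is the Floyd-Warshall all-pairs shortest-path computation. For each intermediate vertex k = 0, 1, …, 2, update dist[i][j] ← min(dist[i][j], dist[i][k] + dist[k][j]). The final matrix gives, for each (i, j), the minimum total weight of any directed path from i to j (possibly empty when i = j).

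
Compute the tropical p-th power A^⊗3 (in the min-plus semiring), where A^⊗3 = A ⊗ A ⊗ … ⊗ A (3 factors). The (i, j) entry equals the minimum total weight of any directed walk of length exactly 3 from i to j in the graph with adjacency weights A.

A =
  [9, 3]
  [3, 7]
A^⊗3 =
  [13, 9]
  [9, 13]

Each entry (A^⊗3)_ij equals the minimum over all length-3 walks i = v_0 → v_1 → … → v_3 = j of Σ_t A[v_t][v_{t+1}]. For example, for (i, j) = (0, 1) we minimise over 4 possible intermediate vertex sequences; the minimum is 9, attained along the walk 0 → 1 → 0 → 1.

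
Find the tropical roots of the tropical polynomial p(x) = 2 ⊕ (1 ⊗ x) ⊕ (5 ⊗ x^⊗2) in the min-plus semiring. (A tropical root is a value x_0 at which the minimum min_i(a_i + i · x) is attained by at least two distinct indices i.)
Roots: {-4, 1}

Each tropical root is a break point of the lower envelope of the lines y = a_i + i · x (there are 3 lines, with slopes 0, 1, ..., 2). Only the lines that attain the minimum somewhere contribute to roots; other lines are dominated. Here the surviving (envelope) indices are i = 2, i = 1, i = 0.
Intersections between consecutive envelope lines give the roots: for adjacent envelope indices i < j the intersection is x = (a_i − a_j) / (j − i). Reading off the sorted break points: {-4, 1}.
Verification: at each break x_0, at least two indices attain the minimum of min_i(a_i + i · x_0).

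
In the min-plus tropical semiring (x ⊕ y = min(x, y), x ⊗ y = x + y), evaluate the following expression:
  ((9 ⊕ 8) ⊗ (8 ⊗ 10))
((9 ⊕ 8) ⊗ (8 ⊗ 10)) = 26

Expand innermost to outermost. Recall ⊕ takes the minimum of its arguments and ⊗ takes their sum. Working out the expression ((9 ⊕ 8) ⊗ (8 ⊗ 10)) gives 26.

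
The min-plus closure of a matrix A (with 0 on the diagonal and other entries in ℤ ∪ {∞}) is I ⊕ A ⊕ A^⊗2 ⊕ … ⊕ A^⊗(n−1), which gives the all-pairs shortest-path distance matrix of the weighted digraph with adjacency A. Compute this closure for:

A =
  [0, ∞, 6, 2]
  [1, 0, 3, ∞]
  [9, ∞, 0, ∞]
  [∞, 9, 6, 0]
Closure =
  [0, 11, 6, 2]
  [1, 0, 3, 3]
  [9, 20, 0, 11]
  [10, 9, 6, 0]

This is the Floyd-Warshall all-pairs shortest-path computation. For each intermediate vertex k = 0, 1, …, 3, update dist[i][j] ← min(dist[i][j], dist[i][k] + dist[k][j]). The final matrix gives, for each (i, j), the minimum total weight of any directed path from i to j (possibly empty when i = j).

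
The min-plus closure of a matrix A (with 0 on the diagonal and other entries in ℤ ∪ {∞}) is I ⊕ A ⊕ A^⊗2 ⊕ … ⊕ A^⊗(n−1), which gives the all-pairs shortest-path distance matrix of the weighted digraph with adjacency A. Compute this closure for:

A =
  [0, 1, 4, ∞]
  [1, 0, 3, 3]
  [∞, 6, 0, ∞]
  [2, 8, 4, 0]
Closure =
  [0, 1, 4, 4]
  [1, 0, 3, 3]
  [7, 6, 0, 9]
  [2, 3, 4, 0]

This is the Floyd-Warshall all-pairs shortest-path computation. For each intermediate vertex k = 0, 1, …, 3, update dist[i][j] ← min(dist[i][j], dist[i][k] + dist[k][j]). The final matrix gives, for each (i, j), the minimum total weight of any directed path from i to j (possibly empty when i = j).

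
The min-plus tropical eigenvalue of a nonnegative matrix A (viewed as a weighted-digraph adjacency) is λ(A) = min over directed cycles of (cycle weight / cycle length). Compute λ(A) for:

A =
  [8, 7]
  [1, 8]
λ(A) = 4

Enumerate directed cycles and compute their means (weight / length). Sample:
  cycle 0 → 0: weight = 8, length = 1, mean = 8/1 ≈ 8.000
  cycle 1 → 1: weight = 8, length = 1, mean = 8/1 ≈ 8.000
  cycle 0 → 1 → 0: weight = 8, length = 2, mean = 8/2 ≈ 4.000
  cycle 1 → 0 → 1: weight = 8, length = 2, mean = 8/2 ≈ 4.000
Minimum mean = 4.000, attained e.g. along the cycle 0 → 1 → 0 with weight 8 and length 2. So λ(A) = 8/2 = 4.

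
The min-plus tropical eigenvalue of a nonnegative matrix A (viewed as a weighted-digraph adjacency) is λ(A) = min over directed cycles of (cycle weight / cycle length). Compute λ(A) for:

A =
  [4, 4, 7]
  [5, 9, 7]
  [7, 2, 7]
λ(A) = 4

Enumerate directed cycles and compute their means (weight / length). Sample:
  cycle 0 → 0: weight = 4, length = 1, mean = 4/1 ≈ 4.000
  cycle 1 → 1: weight = 9, length = 1, mean = 9/1 ≈ 9.000
  cycle 2 → 2: weight = 7, length = 1, mean = 7/1 ≈ 7.000
  cycle 0 → 1 → 0: weight = 9, length = 2, mean = 9/2 ≈ 4.500
  cycle 0 → 2 → 0: weight = 14, length = 2, mean = 14/2 ≈ 7.000
  cycle 1 → 0 → 1: weight = 9, length = 2, mean = 9/2 ≈ 4.500
Minimum mean = 4.000, attained e.g. along the cycle 0 → 0 with weight 4 and length 1. So λ(A) = 4/1 = 4.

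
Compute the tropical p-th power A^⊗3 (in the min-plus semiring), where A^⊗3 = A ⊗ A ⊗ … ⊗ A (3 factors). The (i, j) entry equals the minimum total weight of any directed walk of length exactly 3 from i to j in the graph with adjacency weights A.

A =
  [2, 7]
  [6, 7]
A^⊗3 =
  [6, 11]
  [10, 15]

Each entry (A^⊗3)_ij equals the minimum over all length-3 walks i = v_0 → v_1 → … → v_3 = j of Σ_t A[v_t][v_{t+1}]. For example, for (i, j) = (0, 1) we minimise over 4 possible intermediate vertex sequences; the minimum is 11, attained along the walk 0 → 0 → 0 → 1.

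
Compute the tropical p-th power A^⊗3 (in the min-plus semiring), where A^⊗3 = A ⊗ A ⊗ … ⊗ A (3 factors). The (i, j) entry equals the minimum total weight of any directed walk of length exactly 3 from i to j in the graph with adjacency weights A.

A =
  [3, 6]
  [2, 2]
A^⊗3 =
  [9, 10]
  [6, 6]

Each entry (A^⊗3)_ij equals the minimum over all length-3 walks i = v_0 → v_1 → … → v_3 = j of Σ_t A[v_t][v_{t+1}]. For example, for (i, j) = (0, 1) we minimise over 4 possible intermediate vertex sequences; the minimum is 10, attained along the walk 0 → 1 → 1 → 1.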